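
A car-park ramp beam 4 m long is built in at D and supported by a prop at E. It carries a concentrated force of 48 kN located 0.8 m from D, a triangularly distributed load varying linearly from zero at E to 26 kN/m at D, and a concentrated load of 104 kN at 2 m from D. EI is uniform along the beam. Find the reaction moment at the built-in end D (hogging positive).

Take the reaction at E as the redundant and release it; the primary structure is a cantilever fixed at D.
Primary-structure tip deflection at E by superposition:
  point load 48 at a = 0.8: Pa²(3L − a)/(6EI) = 57.34/EI
  triangular load, peak 26 at the fixed end: w₀L⁴/(30EI) = 221.9/EI
  point load 104 at a = 2: Pa²(3L − a)/(6EI) = 693.3/EI
  δ_0 = 972.5/EI
Flexibility coefficient — unit upward force at E: δ_{EE} = L³/(3EI) = 21.33/EI.
Compatibility at E: δ_0 − R_E·δ_{EE} = 0, so R_E = 972.5/21.33 = 45.59 kN.
Moment equilibrium about D: M_D = Σ(load moments about D) − R_E·L = 315.7 − 45.59×4 = 133.4 kN·m.

M_D = 133.4 kN·m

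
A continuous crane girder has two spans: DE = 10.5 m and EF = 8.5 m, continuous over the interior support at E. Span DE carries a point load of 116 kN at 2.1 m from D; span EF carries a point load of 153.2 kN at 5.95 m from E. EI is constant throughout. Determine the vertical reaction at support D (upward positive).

R_D = 79.07 kN

Insert a hinge at E; M_E is the redundant, and each span becomes simply supported.
Discontinuity in slope at E on the released structure — sum the simple-span end rotations:
  span DE: point load 116 at a = 2.1: Pab(L + a)/(6LEI) = 409.2/EI
  span EF: point load 153.2 at a = 5.95: Pab(L + b)/(6LEI) = 503.6/EI
  relative rotation θ_0 = (409.2 + 503.6)/EI = 912.9/EI
A unit hogging moment at E produces rotation L₁/(3EI) + L₂/(3EI) = 6.333/EI.
Slope continuity at E: θ_0 = M_E·6.333/EI, so M_E = 912.9/6.333 = 144.1 kN·m (hogging).
Span DE, ΣM about D with M_E applied at E: R_E^{DE}·10.5 = 243.6 + 144.1, so R_E^{DE} = 36.93 kN and R_D = 116 − 36.93 = 79.07 kN.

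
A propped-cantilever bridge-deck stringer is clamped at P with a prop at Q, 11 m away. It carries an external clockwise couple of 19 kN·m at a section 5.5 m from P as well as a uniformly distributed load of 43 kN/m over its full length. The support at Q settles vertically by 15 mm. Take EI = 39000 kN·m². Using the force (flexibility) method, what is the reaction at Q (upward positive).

R_Q = 178 kN

Release the roller at Q. Primary structure: cantilever fixed at P.
Primary-structure tip deflection at Q by superposition:
  clockwise couple 19 at a = 5.5: M₀a(2L − a)/(2EI) = 862.1/EI
  UDL 43: wL⁴/(8EI) = 78695/EI
  δ_0 = 79558/EI
Flexibility coefficient — unit upward force at Q: δ_{QQ} = L³/(3EI) = 443.7/EI.
With EI = 39000 kN·m²: δ_0 = 2.0399 m and δ_{QQ} = 0.011376 m/kN.
Compatibility — the beam at Q must follow the support down by 0.015 m: δ_0 − R_Q·δ_{QQ} = 0.015, so R_Q = (2.0399 − 0.015)/0.011376 = 178 kN.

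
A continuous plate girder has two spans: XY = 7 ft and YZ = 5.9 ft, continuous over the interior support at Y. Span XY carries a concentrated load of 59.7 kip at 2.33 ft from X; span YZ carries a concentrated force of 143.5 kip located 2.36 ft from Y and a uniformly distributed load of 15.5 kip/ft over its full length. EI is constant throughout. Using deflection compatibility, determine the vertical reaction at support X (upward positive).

R_X = 20.01 kip

Insert a hinge at Y; M_Y is the redundant, and each span becomes simply supported.
Rotations at Y on the released spans (each span's end-slope, ×1/EI):
  span XY: point load 59.7 at a = 2.33: Pab(L + a)/(6LEI) = 144.3/EI
  span YZ: point load 143.5 at a = 2.36: Pab(L + b)/(6LEI) = 319.7/EI
  span YZ: UDL 15.5: wL³/(24EI) = 132.6/EI
  relative rotation θ_0 = (144.3 + 452.3)/EI = 596.6/EI
A unit hogging moment at Y produces rotation L₁/(3EI) + L₂/(3EI) = 4.3/EI.
Compatibility: M_Y·(L₁+L₂)/(3EI) = θ_0, giving M_Y = 138.8 kip·ft (hogging).
Span XY, ΣM about X with M_Y applied at Y: R_Y^{XY}·7 = 139.1 + 138.8, so R_Y^{XY} = 39.69 kip and R_X = 59.7 − 39.69 = 20.01 kip.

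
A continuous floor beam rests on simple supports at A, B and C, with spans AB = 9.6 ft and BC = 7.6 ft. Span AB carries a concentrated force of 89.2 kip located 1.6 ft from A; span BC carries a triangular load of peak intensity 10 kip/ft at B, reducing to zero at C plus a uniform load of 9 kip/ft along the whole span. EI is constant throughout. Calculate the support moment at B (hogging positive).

Take M_B as the redundant. Released structure: two simple spans AB and BC with a hinge at B.
Rotations at B on the released spans (each span's end-slope, ×1/EI):
  span AB: point load 89.2 at a = 1.6: Pab(L + a)/(6LEI) = 222/EI
  span BC: triangular load, peak 10: w₀L³/(45EI) = 97.55/EI
  span BC: UDL 9: wL³/(24EI) = 164.6/EI
  relative rotation θ_0 = (222 + 262.2)/EI = 484.2/EI
A unit hogging moment at B produces rotation L₁/(3EI) + L₂/(3EI) = 5.733/EI.
Slope continuity at B: θ_0 = M_B·5.733/EI, so M_B = 484.2/5.733 = 84.45 kip·ft (hogging).

M_B = 84.45 kip·ft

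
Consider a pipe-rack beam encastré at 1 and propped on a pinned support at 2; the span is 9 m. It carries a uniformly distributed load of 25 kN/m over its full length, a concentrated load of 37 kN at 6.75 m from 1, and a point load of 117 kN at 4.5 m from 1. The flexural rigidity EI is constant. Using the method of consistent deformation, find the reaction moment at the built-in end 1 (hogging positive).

M_1 = 489.6 kN·m

Release the roller at 2. Primary structure: cantilever fixed at 1.
Downward deflection at the released point 2 due to the loads:
  UDL 25: wL⁴/(8EI) = 20503/EI
  point load 37 at a = 6.75: Pa²(3L − a)/(6EI) = 5690/EI
  point load 117 at a = 4.5: Pa²(3L − a)/(6EI) = 8885/EI
  δ_0 = 35077/EI
Flexibility coefficient — unit upward force at 2: δ_{22} = L³/(3EI) = 243/EI.
The prop prevents deflection at 2: R_2 = δ_0/δ_{22} = 35077/243 = 144.4 kN.
Moment equilibrium about 1: M_1 = Σ(load moments about 1) − R_2·L = 1789 − 144.4×9 = 489.6 kN·m.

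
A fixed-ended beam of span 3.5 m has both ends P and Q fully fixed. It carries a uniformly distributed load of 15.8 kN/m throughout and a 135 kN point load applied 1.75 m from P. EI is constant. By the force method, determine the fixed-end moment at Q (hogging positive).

M_Q = 75.19 kN·m

Take the two fixed-end moments M_P, M_Q as redundants; the released structure is the simple span PQ.
End rotations of the released simple span under the applied load (×1/EI):
  at P: UDL 15.8: wL³/(24EI) = 28.23/EI
  at Q: UDL 15.8: wL³/(24EI) = 28.23/EI
  at P: point load 135 at a = 1.75: Pab(L + b)/(6LEI) = 103.4/EI
  at Q: point load 135 at a = 1.75: Pab(L + a)/(6LEI) = 103.4/EI
  θ_P0 = 131.6/EI,  θ_Q0 = 131.6/EI
Flexibility coefficients: a unit moment at one end gives L/(3EI) there and L/(6EI) at the far end, so f₁₁ = f₂₂ = 1.167/EI and f₁₂ = f₂₁ = 0.5833/EI.
Compatibility — zero rotation at each built-in end:
  1.167 M_P + 0.5833 M_Q = 131.6
  0.5833 M_P + 1.167 M_Q = 131.6
Solving the pair gives M_P = 75.19 kN·m and M_Q = 75.19 kN·m (hogging).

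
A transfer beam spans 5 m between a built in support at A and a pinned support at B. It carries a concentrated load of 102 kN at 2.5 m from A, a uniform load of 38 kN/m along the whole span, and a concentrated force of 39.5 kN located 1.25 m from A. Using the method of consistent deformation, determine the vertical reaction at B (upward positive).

R_B = 106.5 kN

Remove the prop at B; the released (primary) structure is a cantilever built in at A.
Primary-structure tip deflection at B by superposition:
  point load 102 at a = 2.5: Pa²(3L − a)/(6EI) = 1328/EI
  UDL 38: wL⁴/(8EI) = 2969/EI
  point load 39.5 at a = 1.25: Pa²(3L − a)/(6EI) = 141.4/EI
  δ_0 = 4438/EI
Tip deflection under a unit load at B: L³/(3EI) = 41.67/EI.
Compatibility at B: δ_0 − R_B·δ_{BB} = 0, so R_B = 4438/41.67 = 106.5 kN.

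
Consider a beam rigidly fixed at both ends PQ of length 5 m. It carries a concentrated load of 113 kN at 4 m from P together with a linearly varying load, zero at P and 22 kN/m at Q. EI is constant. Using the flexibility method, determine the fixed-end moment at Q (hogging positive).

M_Q = 99.82 kN·m

Take the two fixed-end moments M_P, M_Q as redundants; the released structure is the simple span PQ.
On the primary (simply-supported) span, the end slopes from the loading are:
  at P: point load 113 at a = 4: Pab(L + b)/(6LEI) = 90.4/EI
  at Q: point load 113 at a = 4: Pab(L + a)/(6LEI) = 135.6/EI
  at P: triangular load, peak 22: 7w₀L³/(360EI) = 53.47/EI
  at Q: triangular load, peak 22: w₀L³/(45EI) = 61.11/EI
  θ_P0 = 143.9/EI,  θ_Q0 = 196.7/EI
Flexibility coefficients: a unit moment at one end gives L/(3EI) there and L/(6EI) at the far end, so f₁₁ = f₂₂ = 1.667/EI and f₁₂ = f₂₁ = 0.8333/EI.
Compatibility — zero rotation at each built-in end:
  1.667 M_P + 0.8333 M_Q = 143.9
  0.8333 M_P + 1.667 M_Q = 196.7
Solving the pair gives M_P = 36.41 kN·m and M_Q = 99.82 kN·m (hogging).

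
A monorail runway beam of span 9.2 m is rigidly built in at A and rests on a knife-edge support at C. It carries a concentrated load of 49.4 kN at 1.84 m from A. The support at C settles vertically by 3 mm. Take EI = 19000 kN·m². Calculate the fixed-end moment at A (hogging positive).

M_A = 67.47 kN·m

Take the reaction at C as the redundant and release it; the primary structure is a cantilever fixed at A.
Primary-structure tip deflection at C by superposition:
  point load 49.4 at a = 1.84: Pa²(3L − a)/(6EI) = 718.1/EI
Flexibility coefficient — unit upward force at C: δ_{CC} = L³/(3EI) = 259.6/EI.
With EI = 19000 kN·m²: δ_0 = 0.037792 m and δ_{CC} = 0.013661 m/kN.
Compatibility — the beam at C must follow the support down by 0.003 m: δ_0 − R_C·δ_{CC} = 0.003, so R_C = (0.037792 − 0.003)/0.013661 = 2.547 kN.
Moment equilibrium about A: M_A = Σ(load moments about A) − R_C·L = 90.9 − 2.547×9.2 = 67.47 kN·m.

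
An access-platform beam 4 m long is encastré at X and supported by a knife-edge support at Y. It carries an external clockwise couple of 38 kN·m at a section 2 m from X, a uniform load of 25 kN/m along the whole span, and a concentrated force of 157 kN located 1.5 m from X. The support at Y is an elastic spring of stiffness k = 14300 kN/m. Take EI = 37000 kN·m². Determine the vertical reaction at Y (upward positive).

Take the reaction at Y as the redundant and release it; the primary structure is a cantilever fixed at X.
Free-end deflection of the primary structure under the applied loading (downward +):
  clockwise couple 38 at a = 2: M₀a(2L − a)/(2EI) = 228/EI
  UDL 25: wL⁴/(8EI) = 800/EI
  point load 157 at a = 1.5: Pa²(3L − a)/(6EI) = 618.2/EI
  δ_0 = 1646/EI
Flexibility coefficient — unit upward force at Y: δ_{YY} = L³/(3EI) = 21.33/EI.
With EI = 37000 kN·m²: δ_0 = 0.044492 m and δ_{YY} = 0.000577 m/kN.
Compatibility — the spring shortens by R_Y/k under the reaction it provides: δ_0 − R_Y·δ_{YY} = R_Y/k. With 1/k = 0.00007 m/kN, R_Y = δ_0 / (δ_{YY} + 1/k) = 0.044492 / (0.000577 + 0.00007) = 68.82 kN.

R_Y = 68.82 kN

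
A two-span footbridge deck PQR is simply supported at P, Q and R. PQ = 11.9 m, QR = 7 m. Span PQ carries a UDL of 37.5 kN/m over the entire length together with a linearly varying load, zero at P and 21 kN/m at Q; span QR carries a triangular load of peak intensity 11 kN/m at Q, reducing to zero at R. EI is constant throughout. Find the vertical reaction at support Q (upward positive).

R_Q = 458.3 kN

Insert a hinge at Q; M_Q is the redundant, and each span becomes simply supported.
Rotations at Q on the released spans (each span's end-slope, ×1/EI):
  span PQ: UDL 37.5: wL³/(24EI) = 2633/EI
  span PQ: triangular load, peak 21: w₀L³/(45EI) = 786.4/EI
  span QR: triangular load, peak 11: w₀L³/(45EI) = 83.84/EI
  relative rotation θ_0 = (3419 + 83.84)/EI = 3503/EI
A unit hogging moment at Q produces rotation L₁/(3EI) + L₂/(3EI) = 6.3/EI.
Slope continuity at Q: θ_0 = M_Q·6.3/EI, so M_Q = 3503/6.3 = 556.1 kN·m (hogging).
Span PQ, ΣM about P with M_Q applied at Q: R_Q^{PQ}·11.9 = 3646 + 556.1, so R_Q^{PQ} = 353.2 kN and R_P = 571.2 − 353.2 = 218 kN.
Span QR, ΣM about R: R_Q^{QR}·7 = 179.7 + 556.1, so R_Q^{QR} = 105.1 kN and R_R = 38.5 − 105.1 = -66.61 kN.
R_Q = 353.2 + 105.1 = 458.3 kN.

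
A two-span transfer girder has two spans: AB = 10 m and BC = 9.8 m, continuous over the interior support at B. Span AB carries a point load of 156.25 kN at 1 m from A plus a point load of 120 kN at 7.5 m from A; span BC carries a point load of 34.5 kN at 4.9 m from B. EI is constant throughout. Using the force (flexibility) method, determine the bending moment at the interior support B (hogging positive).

M_B = 169.9 kN·m

Release continuity at B by inserting a hinge; the redundant is the internal moment M_B. The primary structure is two simply-supported spans AB and BC.
End slopes at the hinge B, treating each span as simply supported:
  span AB: point load 156.25 at a = 1: Pab(L + a)/(6LEI) = 257.8/EI
  span AB: point load 120 at a = 7.5: Pab(L + a)/(6LEI) = 656.2/EI
  span BC: point load 34.5 at a = 4.9: Pab(L + b)/(6LEI) = 207.1/EI
  relative rotation θ_0 = (914.1 + 207.1)/EI = 1121/EI
A unit hogging moment at B produces rotation L₁/(3EI) + L₂/(3EI) = 6.6/EI.
Compatibility: M_B·(L₁+L₂)/(3EI) = θ_0, giving M_B = 169.9 kN·m (hogging).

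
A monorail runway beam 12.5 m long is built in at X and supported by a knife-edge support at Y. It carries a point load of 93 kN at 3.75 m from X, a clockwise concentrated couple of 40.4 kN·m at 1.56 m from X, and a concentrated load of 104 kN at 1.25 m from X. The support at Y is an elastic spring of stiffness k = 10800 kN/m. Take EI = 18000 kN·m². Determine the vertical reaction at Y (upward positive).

Remove the prop at Y; the released (primary) structure is a cantilever built in at X.
Primary-structure tip deflection at Y by superposition:
  point load 93 at a = 3.75: Pa²(3L − a)/(6EI) = 7356/EI
  clockwise couple 40.4 at a = 1.56: M₀a(2L − a)/(2EI) = 738.6/EI
  point load 104 at a = 1.25: Pa²(3L − a)/(6EI) = 981.8/EI
  δ_0 = 9077/EI
Tip deflection under a unit load at Y: L³/(3EI) = 651/EI.
With EI = 18000 kN·m²: δ_0 = 0.50427 m and δ_{YY} = 0.036169 m/kN.
Compatibility — the spring shortens by R_Y/k under the reaction it provides: δ_0 − R_Y·δ_{YY} = R_Y/k. With 1/k = 0.000093 m/kN, R_Y = δ_0 / (δ_{YY} + 1/k) = 0.50427 / (0.036169 + 0.000093) = 13.91 kN.

R_Y = 13.91 kN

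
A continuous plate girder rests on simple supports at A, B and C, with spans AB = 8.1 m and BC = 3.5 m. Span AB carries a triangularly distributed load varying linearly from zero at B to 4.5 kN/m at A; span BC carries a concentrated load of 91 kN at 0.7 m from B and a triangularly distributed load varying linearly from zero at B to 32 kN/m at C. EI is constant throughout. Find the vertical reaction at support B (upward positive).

R_B = 110.9 kN

Insert a hinge at B; M_B is the redundant, and each span becomes simply supported.
Rotations at B on the released spans (each span's end-slope, ×1/EI):
  span AB: triangular load, peak 4.5: 7w₀L³/(360EI) = 46.5/EI
  span BC: point load 91 at a = 0.7: Pab(L + b)/(6LEI) = 53.51/EI
  span BC: triangular load, peak 32: 7w₀L³/(360EI) = 26.68/EI
  relative rotation θ_0 = (46.5 + 80.19)/EI = 126.7/EI
A unit hogging moment at B produces rotation L₁/(3EI) + L₂/(3EI) = 3.867/EI.
Compatibility: M_B·(L₁+L₂)/(3EI) = θ_0, giving M_B = 32.76 kN·m (hogging).
Span AB, ΣM about A with M_B applied at B: R_B^{AB}·8.1 = 49.21 + 32.76, so R_B^{AB} = 10.12 kN and R_A = 18.23 − 10.12 = 8.105 kN.
Span BC, ΣM about C: R_B^{BC}·3.5 = 320.1 + 32.76, so R_B^{BC} = 100.8 kN and R_C = 147 − 100.8 = 46.17 kN.
R_B = 10.12 + 100.8 = 110.9 kN.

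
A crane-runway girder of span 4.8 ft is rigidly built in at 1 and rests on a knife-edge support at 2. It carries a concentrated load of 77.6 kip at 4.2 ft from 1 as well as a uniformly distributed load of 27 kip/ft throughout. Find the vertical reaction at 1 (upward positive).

R_1 = 95.47 kip

Remove the prop at 2; the released (primary) structure is a cantilever built in at 1.
Free-end deflection of the primary structure under the applied loading (downward +):
  point load 77.6 at a = 4.2: Pa²(3L − a)/(6EI) = 2327/EI
  UDL 27: wL⁴/(8EI) = 1792/EI
  δ_0 = 4119/EI
Tip deflection under a unit load at 2: L³/(3EI) = 36.86/EI.
The prop prevents deflection at 2: R_2 = δ_0/δ_{22} = 4119/36.86 = 111.7 kip.
Vertical equilibrium: R_1 = ΣP − R_2 = 207.2 − 111.7 = 95.47 kip.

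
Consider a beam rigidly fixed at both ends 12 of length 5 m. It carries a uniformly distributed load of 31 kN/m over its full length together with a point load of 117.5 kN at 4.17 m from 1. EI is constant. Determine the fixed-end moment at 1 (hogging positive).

Take the two fixed-end moments M_1, M_2 as redundants; the released structure is the simple span 12.
End rotations of the released simple span under the applied load (×1/EI):
  at 1: UDL 31: wL³/(24EI) = 161.5/EI
  at 2: UDL 31: wL³/(24EI) = 161.5/EI
  at 1: point load 117.5 at a = 4.17: Pab(L + b)/(6LEI) = 79.03/EI
  at 2: point load 117.5 at a = 4.17: Pab(L + a)/(6LEI) = 124.3/EI
  θ_10 = 240.5/EI,  θ_20 = 285.8/EI
Flexibility coefficients: a unit moment at one end gives L/(3EI) there and L/(6EI) at the far end, so f₁₁ = f₂₂ = 1.667/EI and f₁₂ = f₂₁ = 0.8333/EI.
Compatibility — zero rotation at each built-in end:
  1.667 M_1 + 0.8333 M_2 = 240.5
  0.8333 M_1 + 1.667 M_2 = 285.8
Solving the pair gives M_1 = 78.09 kN·m and M_2 = 132.4 kN·m (hogging).

M_1 = 78.09 kN·m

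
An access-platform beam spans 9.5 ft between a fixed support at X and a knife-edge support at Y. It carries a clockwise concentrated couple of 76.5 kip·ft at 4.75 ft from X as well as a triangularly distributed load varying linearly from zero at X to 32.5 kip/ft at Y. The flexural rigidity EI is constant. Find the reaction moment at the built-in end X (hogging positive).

M_X = 161.5 kip·ft

Choose R_Y as the redundant. The primary structure is the cantilever fixed at X.
Deflection at Y on the released cantilever, summing each load's contribution:
  clockwise couple 76.5 at a = 4.75: M₀a(2L − a)/(2EI) = 2589/EI
  triangular load, peak 32.5 at the free end: 11w₀L⁴/(120EI) = 24265/EI
  δ_0 = 26855/EI
Flexibility coefficient — unit upward force at Y: δ_{YY} = L³/(3EI) = 285.8/EI.
The prop prevents deflection at Y: R_Y = δ_0/δ_{YY} = 26855/285.8 = 93.97 kip.
Moment equilibrium about X: M_X = Σ(load moments about X) − R_Y·L = 1054 − 93.97×9.5 = 161.5 kip·ft.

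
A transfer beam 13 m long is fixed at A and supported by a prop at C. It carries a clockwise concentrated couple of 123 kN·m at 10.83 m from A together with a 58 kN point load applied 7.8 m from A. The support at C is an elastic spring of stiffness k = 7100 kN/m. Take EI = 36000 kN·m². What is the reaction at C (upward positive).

Choose R_C as the redundant. The primary structure is the cantilever fixed at A.
Deflection at C on the released cantilever, summing each load's contribution:
  clockwise couple 123 at a = 10.83: M₀a(2L − a)/(2EI) = 10104/EI
  point load 58 at a = 7.8: Pa²(3L − a)/(6EI) = 18349/EI
  δ_0 = 28453/EI
Flexibility coefficient — unit upward force at C: δ_{CC} = L³/(3EI) = 732.3/EI.
With EI = 36000 kN·m²: δ_0 = 0.79037 m and δ_{CC} = 0.020343 m/kN.
Compatibility — the spring shortens by R_C/k under the reaction it provides: δ_0 − R_C·δ_{CC} = R_C/k. With 1/k = 0.000141 m/kN, R_C = δ_0 / (δ_{CC} + 1/k) = 0.79037 / (0.020343 + 0.000141) = 38.59 kN.

R_C = 38.59 kN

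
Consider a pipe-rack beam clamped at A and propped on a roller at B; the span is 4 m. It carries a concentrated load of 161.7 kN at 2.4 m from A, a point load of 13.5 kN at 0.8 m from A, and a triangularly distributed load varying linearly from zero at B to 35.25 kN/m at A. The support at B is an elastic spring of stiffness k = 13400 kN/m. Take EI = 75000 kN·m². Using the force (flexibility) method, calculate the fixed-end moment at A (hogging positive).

M_A = 224.5 kN·m

Take the reaction at B as the redundant and release it; the primary structure is a cantilever fixed at A.
Primary-structure tip deflection at B by superposition:
  point load 161.7 at a = 2.4: Pa²(3L − a)/(6EI) = 1490/EI
  point load 13.5 at a = 0.8: Pa²(3L − a)/(6EI) = 16.13/EI
  triangular load, peak 35.25 at the fixed end: w₀L⁴/(30EI) = 300.8/EI
  δ_0 = 1807/EI
Tip deflection under a unit load at B: L³/(3EI) = 21.33/EI.
With EI = 75000 kN·m²: δ_0 = 0.024095 m and δ_{BB} = 0.000284 m/kN.
Compatibility — the spring shortens by R_B/k under the reaction it provides: δ_0 − R_B·δ_{BB} = R_B/k. With 1/k = 0.000075 m/kN, R_B = δ_0 / (δ_{BB} + 1/k) = 0.024095 / (0.000284 + 0.000075) = 67.1 kN.
Moment equilibrium about A: M_A = Σ(load moments about A) − R_B·L = 492.9 − 67.1×4 = 224.5 kN·m.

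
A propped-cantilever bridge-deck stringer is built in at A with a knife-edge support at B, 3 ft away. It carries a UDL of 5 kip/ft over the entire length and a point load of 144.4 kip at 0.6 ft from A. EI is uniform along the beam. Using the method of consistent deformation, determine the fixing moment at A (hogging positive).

Choose R_B as the redundant. The primary structure is the cantilever fixed at A.
Primary-structure tip deflection at B by superposition:
  UDL 5: wL⁴/(8EI) = 50.62/EI
  point load 144.4 at a = 0.6: Pa²(3L − a)/(6EI) = 72.78/EI
  δ_0 = 123.4/EI
Flexibility coefficient — unit upward force at B: δ_{BB} = L³/(3EI) = 9/EI.
The prop prevents deflection at B: R_B = δ_0/δ_{BB} = 123.4/9 = 13.71 kip.
Moment equilibrium about A: M_A = Σ(load moments about A) − R_B·L = 109.1 − 13.71×3 = 68.01 kip·ft.

M_A = 68.01 kip·ft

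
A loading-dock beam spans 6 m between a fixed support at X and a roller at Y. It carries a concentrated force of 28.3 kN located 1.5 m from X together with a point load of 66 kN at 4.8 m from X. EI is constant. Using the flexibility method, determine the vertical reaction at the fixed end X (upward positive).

Take the reaction at Y as the redundant and release it; the primary structure is a cantilever fixed at X.
Downward deflection at the released point Y due to the loads:
  point load 28.3 at a = 1.5: Pa²(3L − a)/(6EI) = 175.1/EI
  point load 66 at a = 4.8: Pa²(3L − a)/(6EI) = 3345/EI
  δ_0 = 3521/EI
Tip deflection under a unit load at Y: L³/(3EI) = 72/EI.
The prop prevents deflection at Y: R_Y = δ_0/δ_{YY} = 3521/72 = 48.9 kN.
Vertical equilibrium: R_X = ΣP − R_Y = 94.3 − 48.9 = 45.4 kN.

R_X = 45.4 kN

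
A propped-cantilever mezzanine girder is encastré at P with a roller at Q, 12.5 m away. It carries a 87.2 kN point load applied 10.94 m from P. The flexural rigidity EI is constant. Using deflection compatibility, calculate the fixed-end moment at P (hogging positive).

Remove the prop at Q; the released (primary) structure is a cantilever built in at P.
Deflection at Q on the released cantilever, summing each load's contribution:
  point load 87.2 at a = 10.94: Pa²(3L − a)/(6EI) = 46199/EI
Flexibility coefficient — unit upward force at Q: δ_{QQ} = L³/(3EI) = 651/EI.
The prop prevents deflection at Q: R_Q = δ_0/δ_{QQ} = 46199/651 = 70.96 kN.
Moment equilibrium about P: M_P = Σ(load moments about P) − R_Q·L = 954 − 70.96×12.5 = 66.96 kN·m.

M_P = 66.96 kN·m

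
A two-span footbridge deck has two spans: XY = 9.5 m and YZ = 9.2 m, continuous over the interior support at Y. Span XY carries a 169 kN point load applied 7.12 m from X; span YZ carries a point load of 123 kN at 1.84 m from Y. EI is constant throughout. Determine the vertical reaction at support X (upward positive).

R_X = 19.8 kN

Take M_Y as the redundant. Released structure: two simple spans XY and YZ with a hinge at Y.
Discontinuity in slope at Y on the released structure — sum the simple-span end rotations:
  span XY: point load 169 at a = 7.12: Pab(L + a)/(6LEI) = 835/EI
  span YZ: point load 123 at a = 1.84: Pab(L + b)/(6LEI) = 499.7/EI
  relative rotation θ_0 = (835 + 499.7)/EI = 1335/EI
A unit hogging moment at Y produces rotation L₁/(3EI) + L₂/(3EI) = 6.233/EI.
Compatibility: M_Y·(L₁+L₂)/(3EI) = θ_0, giving M_Y = 214.1 kN·m (hogging).
Span XY, ΣM about X with M_Y applied at Y: R_Y^{XY}·9.5 = 1203 + 214.1, so R_Y^{XY} = 149.2 kN and R_X = 169 − 149.2 = 19.8 kN.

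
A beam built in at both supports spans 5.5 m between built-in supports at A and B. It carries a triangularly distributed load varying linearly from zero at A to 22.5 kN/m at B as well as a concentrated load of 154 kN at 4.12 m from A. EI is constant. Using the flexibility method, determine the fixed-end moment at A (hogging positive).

Take the two fixed-end moments M_A, M_B as redundants; the released structure is the simple span AB.
End rotations of the released simple span under the applied load (×1/EI):
  at A: triangular load, peak 22.5: 7w₀L³/(360EI) = 72.79/EI
  at B: triangular load, peak 22.5: w₀L³/(45EI) = 83.19/EI
  at A: point load 154 at a = 4.12: Pab(L + b)/(6LEI) = 182.5/EI
  at B: point load 154 at a = 4.12: Pab(L + a)/(6LEI) = 255.2/EI
  θ_A0 = 255.3/EI,  θ_B0 = 338.4/EI
Flexibility coefficients: a unit moment at one end gives L/(3EI) there and L/(6EI) at the far end, so f₁₁ = f₂₂ = 1.833/EI and f₁₂ = f₂₁ = 0.9167/EI.
Compatibility — zero rotation at each built-in end:
  1.833 M_A + 0.9167 M_B = 255.3
  0.9167 M_A + 1.833 M_B = 338.4
Solving the pair gives M_A = 62.63 kN·m and M_B = 153.3 kN·m (hogging).

M_A = 62.63 kN·m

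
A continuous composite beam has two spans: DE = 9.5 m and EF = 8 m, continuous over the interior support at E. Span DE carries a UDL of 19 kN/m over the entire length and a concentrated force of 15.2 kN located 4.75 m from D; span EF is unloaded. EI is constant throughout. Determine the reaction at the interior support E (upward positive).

R_E = 128 kN

Insert a hinge at E; M_E is the redundant, and each span becomes simply supported.
Rotations at E on the released spans (each span's end-slope, ×1/EI):
  span DE: UDL 19: wL³/(24EI) = 678.8/EI
  span DE: point load 15.2 at a = 4.75: Pab(L + a)/(6LEI) = 85.74/EI
  relative rotation θ_0 = (764.5 + 0)/EI = 764.5/EI
A unit hogging moment at E produces rotation L₁/(3EI) + L₂/(3EI) = 5.833/EI.
Compatibility: M_E·(L₁+L₂)/(3EI) = θ_0, giving M_E = 131.1 kN·m (hogging).
Span DE, ΣM about D with M_E applied at E: R_E^{DE}·9.5 = 929.6 + 131.1, so R_E^{DE} = 111.6 kN and R_D = 195.7 − 111.6 = 84.05 kN.
Span EF, ΣM about F: R_E^{EF}·8 = 0 + 131.1, so R_E^{EF} = 16.38 kN and R_F = 0 − 16.38 = -16.38 kN.
R_E = 111.6 + 16.38 = 128 kN.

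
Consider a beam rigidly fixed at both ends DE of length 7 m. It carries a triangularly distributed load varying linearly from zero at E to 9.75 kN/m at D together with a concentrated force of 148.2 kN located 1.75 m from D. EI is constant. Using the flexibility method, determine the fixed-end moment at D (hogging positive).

M_D = 169.8 kN·m

Release both end moments; the primary structure is a simply-supported span DE with redundants M_D and M_E.
End rotations of the released simple span under the applied load (×1/EI):
  at D: triangular load, peak 9.75: w₀L³/(45EI) = 74.32/EI
  at E: triangular load, peak 9.75: 7w₀L³/(360EI) = 65.03/EI
  at D: point load 148.2 at a = 1.75: Pab(L + b)/(6LEI) = 397.1/EI
  at E: point load 148.2 at a = 1.75: Pab(L + a)/(6LEI) = 283.7/EI
  θ_D0 = 471.4/EI,  θ_E0 = 348.7/EI
Flexibility coefficients: a unit moment at one end gives L/(3EI) there and L/(6EI) at the far end, so f₁₁ = f₂₂ = 2.333/EI and f₁₂ = f₂₁ = 1.167/EI.
Compatibility — zero rotation at each built-in end:
  2.333 M_D + 1.167 M_E = 471.4
  1.167 M_D + 2.333 M_E = 348.7
Solving the pair gives M_D = 169.8 kN·m and M_E = 64.55 kN·m (hogging).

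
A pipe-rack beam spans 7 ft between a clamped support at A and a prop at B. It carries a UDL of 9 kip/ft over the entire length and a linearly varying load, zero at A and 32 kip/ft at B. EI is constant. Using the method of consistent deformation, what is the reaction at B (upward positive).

Choose R_B as the redundant. The primary structure is the cantilever fixed at A.
Free-end deflection of the primary structure under the applied loading (downward +):
  UDL 9: wL⁴/(8EI) = 2701/EI
  triangular load, peak 32 at the free end: 11w₀L⁴/(120EI) = 7043/EI
  δ_0 = 9744/EI
Flexibility coefficient — unit upward force at B: δ_{BB} = L³/(3EI) = 114.3/EI.
The prop prevents deflection at B: R_B = δ_0/δ_{BB} = 9744/114.3 = 85.22 kip.

R_B = 85.22 kip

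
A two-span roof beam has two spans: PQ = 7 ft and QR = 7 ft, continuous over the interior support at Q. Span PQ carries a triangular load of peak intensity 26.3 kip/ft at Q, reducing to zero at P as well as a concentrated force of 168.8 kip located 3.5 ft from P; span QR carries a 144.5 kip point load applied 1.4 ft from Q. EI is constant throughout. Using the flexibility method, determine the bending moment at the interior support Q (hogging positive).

M_Q = 226.6 kip·ft

Insert a hinge at Q; M_Q is the redundant, and each span becomes simply supported.
Discontinuity in slope at Q on the released structure — sum the simple-span end rotations:
  span PQ: triangular load, peak 26.3: w₀L³/(45EI) = 200.5/EI
  span PQ: point load 168.8 at a = 3.5: Pab(L + a)/(6LEI) = 517/EI
  span QR: point load 144.5 at a = 1.4: Pab(L + b)/(6LEI) = 339.9/EI
  relative rotation θ_0 = (717.4 + 339.9)/EI = 1057/EI
A unit hogging moment at Q produces rotation L₁/(3EI) + L₂/(3EI) = 4.667/EI.
Compatibility: M_Q·(L₁+L₂)/(3EI) = θ_0, giving M_Q = 226.6 kip·ft (hogging).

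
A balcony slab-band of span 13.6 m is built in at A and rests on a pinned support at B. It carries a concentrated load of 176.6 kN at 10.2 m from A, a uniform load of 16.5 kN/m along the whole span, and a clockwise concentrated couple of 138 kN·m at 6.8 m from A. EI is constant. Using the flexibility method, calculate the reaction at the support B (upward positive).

R_B = 207.3 kN

Take the reaction at B as the redundant and release it; the primary structure is a cantilever fixed at A.
Downward deflection at the released point B due to the loads:
  point load 176.6 at a = 10.2: Pa²(3L − a)/(6EI) = 93705/EI
  UDL 16.5: wL⁴/(8EI) = 70559/EI
  clockwise couple 138 at a = 6.8: M₀a(2L − a)/(2EI) = 9572/EI
  δ_0 = 173835/EI
Tip deflection under a unit load at B: L³/(3EI) = 838.5/EI.
The prop prevents deflection at B: R_B = δ_0/δ_{BB} = 173835/838.5 = 207.3 kN.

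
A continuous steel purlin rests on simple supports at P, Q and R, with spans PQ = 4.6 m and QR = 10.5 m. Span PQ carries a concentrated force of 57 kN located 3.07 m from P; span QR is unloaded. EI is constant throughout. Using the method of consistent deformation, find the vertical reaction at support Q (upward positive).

R_Q = 42.66 kN

Insert a hinge at Q; M_Q is the redundant, and each span becomes simply supported.
Discontinuity in slope at Q on the released structure — sum the simple-span end rotations:
  span PQ: point load 57 at a = 3.07: Pab(L + a)/(6LEI) = 74.4/EI
  relative rotation θ_0 = (74.4 + 0)/EI = 74.4/EI
A unit hogging moment at Q produces rotation L₁/(3EI) + L₂/(3EI) = 5.033/EI.
Compatibility: M_Q·(L₁+L₂)/(3EI) = θ_0, giving M_Q = 14.78 kN·m (hogging).
Span PQ, ΣM about P with M_Q applied at Q: R_Q^{PQ}·4.6 = 175 + 14.78, so R_Q^{PQ} = 41.25 kN and R_P = 57 − 41.25 = 15.75 kN.
Span QR, ΣM about R: R_Q^{QR}·10.5 = 0 + 14.78, so R_Q^{QR} = 1.408 kN and R_R = 0 − 1.408 = -1.408 kN.
R_Q = 41.25 + 1.408 = 42.66 kN.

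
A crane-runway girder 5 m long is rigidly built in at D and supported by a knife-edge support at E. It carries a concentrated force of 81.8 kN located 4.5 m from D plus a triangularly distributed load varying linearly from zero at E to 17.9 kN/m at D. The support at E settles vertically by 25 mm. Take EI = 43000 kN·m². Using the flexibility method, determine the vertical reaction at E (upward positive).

R_E = 52.72 kN

Remove the prop at E; the released (primary) structure is a cantilever built in at D.
Downward deflection at the released point E due to the loads:
  point load 81.8 at a = 4.5: Pa²(3L − a)/(6EI) = 2899/EI
  triangular load, peak 17.9 at the fixed end: w₀L⁴/(30EI) = 372.9/EI
  δ_0 = 3272/EI
Flexibility coefficient — unit upward force at E: δ_{EE} = L³/(3EI) = 41.67/EI.
With EI = 43000 kN·m²: δ_0 = 0.076086 m and δ_{EE} = 0.000969 m/kN.
Compatibility — the beam at E must follow the support down by 0.025 m: δ_0 − R_E·δ_{EE} = 0.025, so R_E = (0.076086 − 0.025)/0.000969 = 52.72 kN.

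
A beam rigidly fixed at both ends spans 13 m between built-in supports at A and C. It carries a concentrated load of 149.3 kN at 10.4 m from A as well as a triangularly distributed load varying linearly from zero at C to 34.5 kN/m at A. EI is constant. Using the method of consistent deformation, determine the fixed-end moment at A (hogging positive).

Release both end moments; the primary structure is a simply-supported span AC with redundants M_A and M_C.
End rotations of the released simple span under the applied load (×1/EI):
  at A: point load 149.3 at a = 10.4: Pab(L + b)/(6LEI) = 807.4/EI
  at C: point load 149.3 at a = 10.4: Pab(L + a)/(6LEI) = 1211/EI
  at A: triangular load, peak 34.5: w₀L³/(45EI) = 1684/EI
  at C: triangular load, peak 34.5: 7w₀L³/(360EI) = 1474/EI
  θ_A0 = 2492/EI,  θ_C0 = 2685/EI
Flexibility coefficients: a unit moment at one end gives L/(3EI) there and L/(6EI) at the far end, so f₁₁ = f₂₂ = 4.333/EI and f₁₂ = f₂₁ = 2.167/EI.
Compatibility — zero rotation at each built-in end:
  4.333 M_A + 2.167 M_C = 2492
  2.167 M_A + 4.333 M_C = 2685
Solving the pair gives M_A = 353.6 kN·m and M_C = 442.8 kN·m (hogging).

M_A = 353.6 kN·m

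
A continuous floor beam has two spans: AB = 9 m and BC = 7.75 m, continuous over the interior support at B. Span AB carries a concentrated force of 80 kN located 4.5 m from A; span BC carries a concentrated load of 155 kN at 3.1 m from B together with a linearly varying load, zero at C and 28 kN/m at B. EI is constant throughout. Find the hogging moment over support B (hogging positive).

M_B = 231.1 kN·m

Release continuity at B by inserting a hinge; the redundant is the internal moment M_B. The primary structure is two simply-supported spans AB and BC.
Rotations at B on the released spans (each span's end-slope, ×1/EI):
  span AB: point load 80 at a = 4.5: Pab(L + a)/(6LEI) = 405/EI
  span BC: point load 155 at a = 3.1: Pab(L + b)/(6LEI) = 595.8/EI
  span BC: triangular load, peak 28: w₀L³/(45EI) = 289.6/EI
  relative rotation θ_0 = (405 + 885.5)/EI = 1290/EI
A unit hogging moment at B produces rotation L₁/(3EI) + L₂/(3EI) = 5.583/EI.
Slope continuity at B: θ_0 = M_B·5.583/EI, so M_B = 1290/5.583 = 231.1 kN·m (hogging).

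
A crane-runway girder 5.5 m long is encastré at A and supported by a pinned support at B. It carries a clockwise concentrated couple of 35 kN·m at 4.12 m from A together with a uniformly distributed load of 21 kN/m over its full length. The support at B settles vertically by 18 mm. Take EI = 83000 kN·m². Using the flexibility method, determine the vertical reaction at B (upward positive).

Remove the prop at B; the released (primary) structure is a cantilever built in at A.
Free-end deflection of the primary structure under the applied loading (downward +):
  clockwise couple 35 at a = 4.12: M₀a(2L − a)/(2EI) = 496/EI
  UDL 21: wL⁴/(8EI) = 2402/EI
  δ_0 = 2898/EI
Tip deflection under a unit load at B: L³/(3EI) = 55.46/EI.
With EI = 83000 kN·m²: δ_0 = 0.034917 m and δ_{BB} = 0.000668 m/kN.
Compatibility — the beam at B must follow the support down by 0.018 m: δ_0 − R_B·δ_{BB} = 0.018, so R_B = (0.034917 − 0.018)/0.000668 = 25.32 kN.

R_B = 25.32 kN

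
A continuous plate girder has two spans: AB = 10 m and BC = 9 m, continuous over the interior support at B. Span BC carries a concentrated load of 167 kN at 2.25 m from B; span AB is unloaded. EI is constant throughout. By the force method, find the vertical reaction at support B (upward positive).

R_B = 149.9 kN

Take M_B as the redundant. Released structure: two simple spans AB and BC with a hinge at B.
End slopes at the hinge B, treating each span as simply supported:
  span BC: point load 167 at a = 2.25: Pab(L + b)/(6LEI) = 739.8/EI
  relative rotation θ_0 = (0 + 739.8)/EI = 739.8/EI
A unit hogging moment at B produces rotation L₁/(3EI) + L₂/(3EI) = 6.333/EI.
Compatibility: M_B·(L₁+L₂)/(3EI) = θ_0, giving M_B = 116.8 kN·m (hogging).
Span AB, ΣM about A with M_B applied at B: R_B^{AB}·10 = 0 + 116.8, so R_B^{AB} = 11.68 kN and R_A = 0 − 11.68 = -11.68 kN.
Span BC, ΣM about C: R_B^{BC}·9 = 1127 + 116.8, so R_B^{BC} = 138.2 kN and R_C = 167 − 138.2 = 28.77 kN.
R_B = 11.68 + 138.2 = 149.9 kN.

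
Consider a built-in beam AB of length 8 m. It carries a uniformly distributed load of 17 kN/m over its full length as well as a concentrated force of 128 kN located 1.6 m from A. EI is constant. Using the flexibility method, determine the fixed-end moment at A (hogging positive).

M_A = 221.7 kN·m

Release both end moments; the primary structure is a simply-supported span AB with redundants M_A and M_B.
End rotations of the released simple span under the applied load (×1/EI):
  at A: UDL 17: wL³/(24EI) = 362.7/EI
  at B: UDL 17: wL³/(24EI) = 362.7/EI
  at A: point load 128 at a = 1.6: Pab(L + b)/(6LEI) = 393.2/EI
  at B: point load 128 at a = 1.6: Pab(L + a)/(6LEI) = 262.1/EI
  θ_A0 = 755.9/EI,  θ_B0 = 624.8/EI
Flexibility coefficients: a unit moment at one end gives L/(3EI) there and L/(6EI) at the far end, so f₁₁ = f₂₂ = 2.667/EI and f₁₂ = f₂₁ = 1.333/EI.
Compatibility — zero rotation at each built-in end:
  2.667 M_A + 1.333 M_B = 755.9
  1.333 M_A + 2.667 M_B = 624.8
Solving the pair gives M_A = 221.7 kN·m and M_B = 123.4 kN·m (hogging).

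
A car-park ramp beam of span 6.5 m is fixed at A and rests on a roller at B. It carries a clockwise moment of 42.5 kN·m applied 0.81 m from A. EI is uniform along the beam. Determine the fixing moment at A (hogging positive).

M_A = 27.6 kN·m

Choose R_B as the redundant. The primary structure is the cantilever fixed at A.
Deflection at B on the released cantilever, summing each load's contribution:
  clockwise couple 42.5 at a = 0.81: M₀a(2L − a)/(2EI) = 209.8/EI
Flexibility coefficient — unit upward force at B: δ_{BB} = L³/(3EI) = 91.54/EI.
Compatibility at B: δ_0 − R_B·δ_{BB} = 0, so R_B = 209.8/91.54 = 2.292 kN.
Moment equilibrium about A: M_A = Σ(load moments about A) − R_B·L = 42.5 − 2.292×6.5 = 27.6 kN·m.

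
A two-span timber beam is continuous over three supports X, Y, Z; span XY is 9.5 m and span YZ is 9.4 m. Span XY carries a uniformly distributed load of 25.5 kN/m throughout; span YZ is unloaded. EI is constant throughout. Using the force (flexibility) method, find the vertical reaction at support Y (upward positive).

R_Y = 151.7 kN

Insert a hinge at Y; M_Y is the redundant, and each span becomes simply supported.
End slopes at the hinge Y, treating each span as simply supported:
  span XY: UDL 25.5: wL³/(24EI) = 911/EI
  relative rotation θ_0 = (911 + 0)/EI = 911/EI
A unit hogging moment at Y produces rotation L₁/(3EI) + L₂/(3EI) = 6.3/EI.
Compatibility: M_Y·(L₁+L₂)/(3EI) = θ_0, giving M_Y = 144.6 kN·m (hogging).
Span XY, ΣM about X with M_Y applied at Y: R_Y^{XY}·9.5 = 1151 + 144.6, so R_Y^{XY} = 136.3 kN and R_X = 242.2 − 136.3 = 105.9 kN.
Span YZ, ΣM about Z: R_Y^{YZ}·9.4 = 0 + 144.6, so R_Y^{YZ} = 15.38 kN and R_Z = 0 − 15.38 = -15.38 kN.
R_Y = 136.3 + 15.38 = 151.7 kN.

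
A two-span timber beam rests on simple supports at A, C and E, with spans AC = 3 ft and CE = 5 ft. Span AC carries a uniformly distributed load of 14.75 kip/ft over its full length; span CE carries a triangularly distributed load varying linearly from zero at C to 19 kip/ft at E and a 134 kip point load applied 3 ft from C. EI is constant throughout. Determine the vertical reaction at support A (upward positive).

R_A = -9.172 kip

Take M_C as the redundant. Released structure: two simple spans AC and CE with a hinge at C.
Rotations at C on the released spans (each span's end-slope, ×1/EI):
  span AC: UDL 14.75: wL³/(24EI) = 16.59/EI
  span CE: triangular load, peak 19: 7w₀L³/(360EI) = 46.18/EI
  span CE: point load 134 at a = 3: Pab(L + b)/(6LEI) = 187.6/EI
  relative rotation θ_0 = (16.59 + 233.8)/EI = 250.4/EI
A unit hogging moment at C produces rotation L₁/(3EI) + L₂/(3EI) = 2.667/EI.
Compatibility: M_C·(L₁+L₂)/(3EI) = θ_0, giving M_C = 93.89 kip·ft (hogging).
Span AC, ΣM about A with M_C applied at C: R_C^{AC}·3 = 66.38 + 93.89, so R_C^{AC} = 53.42 kip and R_A = 44.25 − 53.42 = -9.172 kip.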